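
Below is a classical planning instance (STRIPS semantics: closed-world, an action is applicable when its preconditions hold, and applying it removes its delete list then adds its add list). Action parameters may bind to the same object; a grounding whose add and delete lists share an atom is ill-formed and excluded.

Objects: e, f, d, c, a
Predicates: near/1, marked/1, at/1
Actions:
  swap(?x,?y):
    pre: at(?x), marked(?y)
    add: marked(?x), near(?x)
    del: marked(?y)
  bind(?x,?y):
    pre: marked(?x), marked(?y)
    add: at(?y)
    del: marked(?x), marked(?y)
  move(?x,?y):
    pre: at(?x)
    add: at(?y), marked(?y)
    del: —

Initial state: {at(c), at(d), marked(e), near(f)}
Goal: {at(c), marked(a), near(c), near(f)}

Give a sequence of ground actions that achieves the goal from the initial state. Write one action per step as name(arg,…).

1. swap(c,e)  →  {at(c), at(d), marked(c), near(c), near(f)}
2. move(d,a)  →  {at(a), at(c), at(d), marked(a), marked(c), near(c), near(f)}

swap(c,e); move(d,a)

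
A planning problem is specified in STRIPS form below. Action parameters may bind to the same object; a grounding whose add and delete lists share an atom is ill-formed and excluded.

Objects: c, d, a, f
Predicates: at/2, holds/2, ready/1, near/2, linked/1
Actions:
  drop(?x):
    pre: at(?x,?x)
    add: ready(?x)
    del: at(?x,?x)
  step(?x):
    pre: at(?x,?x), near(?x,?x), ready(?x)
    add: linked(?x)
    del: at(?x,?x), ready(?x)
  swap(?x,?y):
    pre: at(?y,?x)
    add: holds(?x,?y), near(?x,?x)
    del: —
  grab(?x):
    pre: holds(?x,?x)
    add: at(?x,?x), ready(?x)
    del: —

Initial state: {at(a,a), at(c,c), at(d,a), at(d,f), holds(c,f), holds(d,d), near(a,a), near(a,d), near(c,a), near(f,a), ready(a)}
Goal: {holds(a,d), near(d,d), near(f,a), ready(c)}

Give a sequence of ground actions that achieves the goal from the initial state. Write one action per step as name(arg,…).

drop(c); swap(a,d); grab(d); swap(d,d)

1. drop(c)  →  {at(a,a), at(d,a), at(d,f), holds(c,f), holds(d,d), near(a,a), near(a,d), near(c,a), near(f,a), ready(a), ready(c)}
2. swap(a,d)  →  {at(a,a), at(d,a), at(d,f), holds(a,d), holds(c,f), holds(d,d), near(a,a), near(a,d), near(c,a), near(f,a), ready(a), ready(c)}
3. grab(d)  →  {at(a,a), at(d,a), at(d,d), at(d,f), holds(a,d), holds(c,f), holds(d,d), near(a,a), near(a,d), near(c,a), near(f,a), ready(a), ready(c), ready(d)}
4. swap(d,d)  →  {at(a,a), at(d,a), at(d,d), at(d,f), holds(a,d), holds(c,f), holds(d,d), near(a,a), near(a,d), near(c,a), near(d,d), near(f,a), ready(a), ready(c), ready(d)}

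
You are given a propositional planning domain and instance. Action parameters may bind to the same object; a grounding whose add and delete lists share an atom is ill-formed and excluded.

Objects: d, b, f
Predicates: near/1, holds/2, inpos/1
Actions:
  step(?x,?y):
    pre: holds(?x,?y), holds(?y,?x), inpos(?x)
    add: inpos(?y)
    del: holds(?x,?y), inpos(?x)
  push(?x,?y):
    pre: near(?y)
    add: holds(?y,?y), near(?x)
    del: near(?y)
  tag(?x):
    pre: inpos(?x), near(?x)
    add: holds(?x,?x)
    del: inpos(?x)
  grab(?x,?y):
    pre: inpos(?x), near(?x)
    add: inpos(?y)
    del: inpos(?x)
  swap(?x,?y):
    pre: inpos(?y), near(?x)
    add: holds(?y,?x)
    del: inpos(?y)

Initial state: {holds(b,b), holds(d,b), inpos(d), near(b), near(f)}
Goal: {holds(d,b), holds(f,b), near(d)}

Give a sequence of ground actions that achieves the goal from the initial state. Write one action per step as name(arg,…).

1. push(d,f)  →  {holds(b,b), holds(d,b), holds(f,f), inpos(d), near(b), near(d)}
2. grab(d,f)  →  {holds(b,b), holds(d,b), holds(f,f), inpos(f), near(b), near(d)}
3. swap(b,f)  →  {holds(b,b), holds(d,b), holds(f,b), holds(f,f), near(b), near(d)}

push(d,f); grab(d,f); swap(b,f)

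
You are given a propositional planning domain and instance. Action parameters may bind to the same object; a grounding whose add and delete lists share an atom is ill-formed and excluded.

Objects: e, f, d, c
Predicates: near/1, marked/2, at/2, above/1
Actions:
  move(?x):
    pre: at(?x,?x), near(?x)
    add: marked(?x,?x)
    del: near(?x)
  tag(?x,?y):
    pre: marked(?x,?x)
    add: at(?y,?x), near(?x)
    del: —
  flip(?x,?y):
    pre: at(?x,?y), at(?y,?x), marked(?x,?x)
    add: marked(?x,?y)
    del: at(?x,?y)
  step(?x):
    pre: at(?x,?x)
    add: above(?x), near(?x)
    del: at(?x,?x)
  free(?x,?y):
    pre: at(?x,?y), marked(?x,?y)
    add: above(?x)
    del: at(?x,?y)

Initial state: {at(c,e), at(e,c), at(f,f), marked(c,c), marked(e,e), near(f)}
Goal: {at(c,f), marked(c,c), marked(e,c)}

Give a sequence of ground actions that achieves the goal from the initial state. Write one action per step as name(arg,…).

1. move(f)  →  {at(c,e), at(e,c), at(f,f), marked(c,c), marked(e,e), marked(f,f)}
2. tag(f,c)  →  {at(c,e), at(c,f), at(e,c), at(f,f), marked(c,c), marked(e,e), marked(f,f), near(f)}
3. flip(e,c)  →  {at(c,e), at(c,f), at(f,f), marked(c,c), marked(e,c), marked(e,e), marked(f,f), near(f)}

move(f); tag(f,c); flip(e,c)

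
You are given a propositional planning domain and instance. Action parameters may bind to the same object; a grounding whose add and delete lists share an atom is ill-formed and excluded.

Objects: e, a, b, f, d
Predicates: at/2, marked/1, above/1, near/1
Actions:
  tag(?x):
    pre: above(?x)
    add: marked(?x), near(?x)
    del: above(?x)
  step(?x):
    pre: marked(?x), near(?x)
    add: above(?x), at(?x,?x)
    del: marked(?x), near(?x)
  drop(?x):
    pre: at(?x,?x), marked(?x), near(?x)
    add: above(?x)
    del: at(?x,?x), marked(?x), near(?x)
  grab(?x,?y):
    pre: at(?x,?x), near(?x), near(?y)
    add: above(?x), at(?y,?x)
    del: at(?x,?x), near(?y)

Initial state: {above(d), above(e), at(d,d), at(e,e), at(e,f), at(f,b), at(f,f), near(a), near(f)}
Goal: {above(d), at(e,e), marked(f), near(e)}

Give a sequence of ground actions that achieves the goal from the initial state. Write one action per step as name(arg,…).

1. tag(e)  →  {above(d), at(d,d), at(e,e), at(e,f), at(f,b), at(f,f), marked(e), near(a), near(e), near(f)}
2. grab(f,a)  →  {above(d), above(f), at(a,f), at(d,d), at(e,e), at(e,f), at(f,b), marked(e), near(e), near(f)}
3. tag(f)  →  {above(d), at(a,f), at(d,d), at(e,e), at(e,f), at(f,b), marked(e), marked(f), near(e), near(f)}

tag(e); grab(f,a); tag(f)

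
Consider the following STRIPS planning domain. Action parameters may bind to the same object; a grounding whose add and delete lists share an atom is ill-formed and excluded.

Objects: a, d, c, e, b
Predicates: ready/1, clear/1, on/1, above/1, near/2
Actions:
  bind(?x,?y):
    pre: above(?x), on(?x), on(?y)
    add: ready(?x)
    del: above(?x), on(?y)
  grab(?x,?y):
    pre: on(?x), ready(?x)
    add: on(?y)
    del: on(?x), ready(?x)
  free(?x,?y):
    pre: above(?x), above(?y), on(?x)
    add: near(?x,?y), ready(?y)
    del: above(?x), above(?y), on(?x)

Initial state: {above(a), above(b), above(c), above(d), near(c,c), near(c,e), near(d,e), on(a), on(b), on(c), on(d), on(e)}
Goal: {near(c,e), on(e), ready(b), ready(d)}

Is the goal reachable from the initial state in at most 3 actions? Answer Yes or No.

1. bind(d,a)  →  {above(a), above(b), above(c), near(c,c), near(c,e), near(d,e), on(b), on(c), on(d), on(e), ready(d)}
2. bind(b,d)  →  {above(a), above(c), near(c,c), near(c,e), near(d,e), on(b), on(c), on(e), ready(b), ready(d)}
optimal plan length = 2; 2 ≤ 3

Yes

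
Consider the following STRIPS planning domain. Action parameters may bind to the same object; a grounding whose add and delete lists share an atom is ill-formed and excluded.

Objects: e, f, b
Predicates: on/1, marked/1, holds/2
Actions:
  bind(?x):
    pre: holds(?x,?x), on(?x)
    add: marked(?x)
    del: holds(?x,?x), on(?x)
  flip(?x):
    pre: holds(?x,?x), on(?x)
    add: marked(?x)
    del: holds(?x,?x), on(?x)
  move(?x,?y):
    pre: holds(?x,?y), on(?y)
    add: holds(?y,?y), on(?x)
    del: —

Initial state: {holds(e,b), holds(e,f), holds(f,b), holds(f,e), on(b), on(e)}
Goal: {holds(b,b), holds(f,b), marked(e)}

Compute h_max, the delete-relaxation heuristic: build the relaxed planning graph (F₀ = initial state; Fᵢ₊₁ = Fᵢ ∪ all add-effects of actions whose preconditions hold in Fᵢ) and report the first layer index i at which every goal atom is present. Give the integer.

2

F0 = init (6 atoms)
F1 = F0 ∪ {holds(b,b), holds(e,e), on(f)}  (9 atoms)
F2 = F1 ∪ {holds(f,f), marked(b), marked(e)}  (12 atoms)
goal ⊆ F2  ⇒  h_max = 2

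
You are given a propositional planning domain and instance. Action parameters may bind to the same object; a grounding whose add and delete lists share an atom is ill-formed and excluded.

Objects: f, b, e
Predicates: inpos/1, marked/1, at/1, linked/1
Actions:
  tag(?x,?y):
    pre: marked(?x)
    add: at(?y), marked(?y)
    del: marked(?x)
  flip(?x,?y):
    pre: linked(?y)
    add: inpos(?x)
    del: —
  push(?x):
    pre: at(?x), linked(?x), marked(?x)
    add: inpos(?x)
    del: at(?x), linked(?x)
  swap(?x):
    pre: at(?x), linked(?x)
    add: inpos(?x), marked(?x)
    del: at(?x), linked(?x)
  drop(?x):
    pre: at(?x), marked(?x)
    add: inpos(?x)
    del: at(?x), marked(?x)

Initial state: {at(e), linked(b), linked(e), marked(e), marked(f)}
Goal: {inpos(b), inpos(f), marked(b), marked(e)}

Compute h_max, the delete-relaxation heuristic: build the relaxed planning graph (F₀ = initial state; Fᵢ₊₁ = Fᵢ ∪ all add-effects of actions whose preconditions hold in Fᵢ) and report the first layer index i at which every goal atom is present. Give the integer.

1

F0 = init (5 atoms)
F1 = F0 ∪ {at(b), at(f), inpos(b), inpos(e), inpos(f), marked(b)}  (11 atoms)
goal ⊆ F1  ⇒  h_max = 1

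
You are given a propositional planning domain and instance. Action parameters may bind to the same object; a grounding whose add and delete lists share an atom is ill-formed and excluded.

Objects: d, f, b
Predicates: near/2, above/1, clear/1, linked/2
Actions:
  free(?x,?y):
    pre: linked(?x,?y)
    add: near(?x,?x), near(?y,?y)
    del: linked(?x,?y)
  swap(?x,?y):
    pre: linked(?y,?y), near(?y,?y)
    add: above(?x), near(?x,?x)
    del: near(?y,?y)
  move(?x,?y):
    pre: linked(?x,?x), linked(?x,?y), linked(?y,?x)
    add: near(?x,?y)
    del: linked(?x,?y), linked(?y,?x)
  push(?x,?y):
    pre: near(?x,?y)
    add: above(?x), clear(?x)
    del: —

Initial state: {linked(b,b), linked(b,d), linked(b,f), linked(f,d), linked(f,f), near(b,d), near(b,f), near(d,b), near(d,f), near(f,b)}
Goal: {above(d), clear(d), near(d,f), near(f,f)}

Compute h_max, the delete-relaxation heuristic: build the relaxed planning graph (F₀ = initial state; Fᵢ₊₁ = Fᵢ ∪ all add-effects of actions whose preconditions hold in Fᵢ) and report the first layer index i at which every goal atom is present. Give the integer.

1

F0 = init (10 atoms)
F1 = F0 ∪ {above(b), above(d), above(f), clear(b), clear(d), clear(f), near(b,b), near(d,d), near(f,f)}  (19 atoms)
goal ⊆ F1  ⇒  h_max = 1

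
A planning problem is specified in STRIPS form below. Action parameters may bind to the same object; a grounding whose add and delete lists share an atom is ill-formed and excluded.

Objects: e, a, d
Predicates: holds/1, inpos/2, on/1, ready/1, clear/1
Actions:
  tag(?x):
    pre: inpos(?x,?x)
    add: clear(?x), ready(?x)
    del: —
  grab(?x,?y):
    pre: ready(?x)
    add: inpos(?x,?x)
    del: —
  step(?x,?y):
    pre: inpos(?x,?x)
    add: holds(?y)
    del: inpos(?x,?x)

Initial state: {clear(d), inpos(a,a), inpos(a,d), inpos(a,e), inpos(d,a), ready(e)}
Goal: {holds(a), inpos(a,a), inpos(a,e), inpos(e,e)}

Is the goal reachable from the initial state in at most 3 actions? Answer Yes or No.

Yes

1. grab(e,e)  →  {clear(d), inpos(a,a), inpos(a,d), inpos(a,e), inpos(d,a), inpos(e,e), ready(e)}
2. step(e,a)  →  {clear(d), holds(a), inpos(a,a), inpos(a,d), inpos(a,e), inpos(d,a), ready(e)}
3. grab(e,e)  →  {clear(d), holds(a), inpos(a,a), inpos(a,d), inpos(a,e), inpos(d,a), inpos(e,e), ready(e)}
optimal plan length = 3; 3 ≤ 3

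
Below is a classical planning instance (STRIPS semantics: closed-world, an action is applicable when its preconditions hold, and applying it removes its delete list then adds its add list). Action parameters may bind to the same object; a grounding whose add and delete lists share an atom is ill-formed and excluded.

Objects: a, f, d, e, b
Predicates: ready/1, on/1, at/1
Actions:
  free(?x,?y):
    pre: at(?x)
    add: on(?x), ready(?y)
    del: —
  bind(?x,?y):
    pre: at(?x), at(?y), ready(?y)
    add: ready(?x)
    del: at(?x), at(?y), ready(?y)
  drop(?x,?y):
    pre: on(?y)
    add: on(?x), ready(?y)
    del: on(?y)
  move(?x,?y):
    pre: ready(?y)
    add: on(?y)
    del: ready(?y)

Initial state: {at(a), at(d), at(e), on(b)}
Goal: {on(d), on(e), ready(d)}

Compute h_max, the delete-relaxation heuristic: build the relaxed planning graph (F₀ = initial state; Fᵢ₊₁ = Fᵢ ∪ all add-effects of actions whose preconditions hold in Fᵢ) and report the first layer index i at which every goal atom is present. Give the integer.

F0 = init (4 atoms)
F1 = F0 ∪ {on(a), on(d), on(e), on(f), ready(a), ready(b), ready(d), ready(e), ready(f)}  (13 atoms)
goal ⊆ F1  ⇒  h_max = 1

1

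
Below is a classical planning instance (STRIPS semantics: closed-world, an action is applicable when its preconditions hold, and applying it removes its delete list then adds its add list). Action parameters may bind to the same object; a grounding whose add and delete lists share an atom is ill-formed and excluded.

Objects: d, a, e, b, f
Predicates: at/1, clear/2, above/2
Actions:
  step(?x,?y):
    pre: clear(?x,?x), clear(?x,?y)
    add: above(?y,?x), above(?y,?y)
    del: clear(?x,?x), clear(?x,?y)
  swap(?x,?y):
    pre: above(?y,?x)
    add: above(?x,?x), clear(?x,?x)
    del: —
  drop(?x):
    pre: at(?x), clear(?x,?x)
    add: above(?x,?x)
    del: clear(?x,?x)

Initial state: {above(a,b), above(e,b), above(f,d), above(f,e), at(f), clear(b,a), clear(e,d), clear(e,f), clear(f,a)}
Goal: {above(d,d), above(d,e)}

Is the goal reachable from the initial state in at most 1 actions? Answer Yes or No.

1. swap(e,f)  →  {above(a,b), above(e,b), above(e,e), above(f,d), above(f,e), at(f), clear(b,a), clear(e,d), clear(e,e), clear(e,f), clear(f,a)}
2. step(e,d)  →  {above(a,b), above(d,d), above(d,e), above(e,b), above(e,e), above(f,d), above(f,e), at(f), clear(b,a), clear(e,f), clear(f,a)}
optimal plan length = 2; 2 > 1

No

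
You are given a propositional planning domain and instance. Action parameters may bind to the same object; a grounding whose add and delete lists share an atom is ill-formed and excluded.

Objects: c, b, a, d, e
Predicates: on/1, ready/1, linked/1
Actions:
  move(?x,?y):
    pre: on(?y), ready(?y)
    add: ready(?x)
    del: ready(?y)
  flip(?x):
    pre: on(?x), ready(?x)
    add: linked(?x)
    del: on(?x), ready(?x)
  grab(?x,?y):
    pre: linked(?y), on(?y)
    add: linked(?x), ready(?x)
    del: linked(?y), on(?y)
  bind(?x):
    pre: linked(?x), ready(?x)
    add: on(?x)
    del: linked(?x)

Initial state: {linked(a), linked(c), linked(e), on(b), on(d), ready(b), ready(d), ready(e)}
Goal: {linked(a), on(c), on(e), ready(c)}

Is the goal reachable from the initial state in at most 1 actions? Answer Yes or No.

1. move(c,b)  →  {linked(a), linked(c), linked(e), on(b), on(d), ready(c), ready(d), ready(e)}
2. bind(c)  →  {linked(a), linked(e), on(b), on(c), on(d), ready(c), ready(d), ready(e)}
3. bind(e)  →  {linked(a), on(b), on(c), on(d), on(e), ready(c), ready(d), ready(e)}
optimal plan length = 3; 3 > 1

No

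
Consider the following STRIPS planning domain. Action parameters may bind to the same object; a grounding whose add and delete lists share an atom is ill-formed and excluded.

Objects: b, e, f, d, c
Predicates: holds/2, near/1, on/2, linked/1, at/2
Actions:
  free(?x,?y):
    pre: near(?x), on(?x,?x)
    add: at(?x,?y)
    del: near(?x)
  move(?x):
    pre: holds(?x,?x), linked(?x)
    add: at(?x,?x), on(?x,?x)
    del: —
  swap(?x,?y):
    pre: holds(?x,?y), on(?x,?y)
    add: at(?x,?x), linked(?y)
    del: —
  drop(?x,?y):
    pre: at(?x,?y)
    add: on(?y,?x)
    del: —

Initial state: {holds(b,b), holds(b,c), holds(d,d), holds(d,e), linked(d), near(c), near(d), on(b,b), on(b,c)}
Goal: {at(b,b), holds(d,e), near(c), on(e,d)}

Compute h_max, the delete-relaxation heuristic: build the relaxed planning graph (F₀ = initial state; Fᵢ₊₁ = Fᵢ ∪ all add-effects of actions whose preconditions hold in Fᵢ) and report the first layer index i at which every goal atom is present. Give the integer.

3

F0 = init (9 atoms)
F1 = F0 ∪ {at(b,b), at(d,d), linked(b), linked(c), on(d,d)}  (14 atoms)
F2 = F1 ∪ {at(d,b), at(d,c), at(d,e), at(d,f)}  (18 atoms)
F3 = F2 ∪ {on(b,d), on(c,d), on(e,d), on(f,d)}  (22 atoms)
goal ⊆ F3  ⇒  h_max = 3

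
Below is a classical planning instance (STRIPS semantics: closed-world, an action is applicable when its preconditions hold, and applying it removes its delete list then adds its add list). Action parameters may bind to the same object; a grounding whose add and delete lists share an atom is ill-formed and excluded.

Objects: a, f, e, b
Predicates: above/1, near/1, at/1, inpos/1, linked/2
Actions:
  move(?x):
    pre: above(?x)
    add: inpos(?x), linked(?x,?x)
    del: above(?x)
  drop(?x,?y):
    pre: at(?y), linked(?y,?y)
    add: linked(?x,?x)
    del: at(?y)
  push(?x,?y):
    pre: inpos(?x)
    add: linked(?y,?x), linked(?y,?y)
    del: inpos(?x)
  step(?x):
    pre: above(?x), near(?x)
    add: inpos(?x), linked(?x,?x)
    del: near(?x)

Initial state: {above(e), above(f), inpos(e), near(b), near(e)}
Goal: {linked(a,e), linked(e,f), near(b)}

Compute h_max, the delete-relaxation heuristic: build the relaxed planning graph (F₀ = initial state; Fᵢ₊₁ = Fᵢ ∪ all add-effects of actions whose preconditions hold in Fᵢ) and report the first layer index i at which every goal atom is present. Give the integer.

F0 = init (5 atoms)
F1 = F0 ∪ {inpos(f), linked(a,a), linked(a,e), linked(b,b), linked(b,e), linked(e,e), linked(f,e), linked(f,f)}  (13 atoms)
F2 = F1 ∪ {linked(a,f), linked(b,f), linked(e,f)}  (16 atoms)
goal ⊆ F2  ⇒  h_max = 2

2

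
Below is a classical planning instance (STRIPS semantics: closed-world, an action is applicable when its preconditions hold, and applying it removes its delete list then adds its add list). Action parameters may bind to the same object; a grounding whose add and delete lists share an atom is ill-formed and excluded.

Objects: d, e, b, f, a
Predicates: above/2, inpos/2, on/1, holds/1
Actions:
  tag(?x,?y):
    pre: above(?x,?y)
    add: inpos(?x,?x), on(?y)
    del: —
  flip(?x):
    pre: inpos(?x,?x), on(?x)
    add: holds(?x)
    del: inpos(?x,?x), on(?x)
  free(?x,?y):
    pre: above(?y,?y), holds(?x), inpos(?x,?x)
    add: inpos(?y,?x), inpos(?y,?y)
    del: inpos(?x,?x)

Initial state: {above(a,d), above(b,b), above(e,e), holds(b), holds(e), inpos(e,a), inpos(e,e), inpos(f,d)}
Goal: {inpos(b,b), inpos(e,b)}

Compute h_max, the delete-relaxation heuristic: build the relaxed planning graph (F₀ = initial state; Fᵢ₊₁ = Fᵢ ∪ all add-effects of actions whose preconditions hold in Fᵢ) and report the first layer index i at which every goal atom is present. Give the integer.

F0 = init (8 atoms)
F1 = F0 ∪ {inpos(a,a), inpos(b,b), inpos(b,e), on(b), on(d), on(e)}  (14 atoms)
F2 = F1 ∪ {inpos(e,b)}  (15 atoms)
goal ⊆ F2  ⇒  h_max = 2

2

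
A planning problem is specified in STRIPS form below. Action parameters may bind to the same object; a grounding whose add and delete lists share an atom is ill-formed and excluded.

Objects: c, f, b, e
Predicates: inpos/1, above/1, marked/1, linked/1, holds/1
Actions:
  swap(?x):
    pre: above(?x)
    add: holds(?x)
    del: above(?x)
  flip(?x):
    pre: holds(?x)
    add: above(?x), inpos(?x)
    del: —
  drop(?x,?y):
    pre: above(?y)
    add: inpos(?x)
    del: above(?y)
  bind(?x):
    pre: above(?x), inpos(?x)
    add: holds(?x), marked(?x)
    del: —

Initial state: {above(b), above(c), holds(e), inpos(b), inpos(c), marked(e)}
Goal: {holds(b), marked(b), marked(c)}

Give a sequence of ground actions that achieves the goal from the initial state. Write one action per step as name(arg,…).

1. bind(c)  →  {above(b), above(c), holds(c), holds(e), inpos(b), inpos(c), marked(c), marked(e)}
2. bind(b)  →  {above(b), above(c), holds(b), holds(c), holds(e), inpos(b), inpos(c), marked(b), marked(c), marked(e)}

bind(c); bind(b)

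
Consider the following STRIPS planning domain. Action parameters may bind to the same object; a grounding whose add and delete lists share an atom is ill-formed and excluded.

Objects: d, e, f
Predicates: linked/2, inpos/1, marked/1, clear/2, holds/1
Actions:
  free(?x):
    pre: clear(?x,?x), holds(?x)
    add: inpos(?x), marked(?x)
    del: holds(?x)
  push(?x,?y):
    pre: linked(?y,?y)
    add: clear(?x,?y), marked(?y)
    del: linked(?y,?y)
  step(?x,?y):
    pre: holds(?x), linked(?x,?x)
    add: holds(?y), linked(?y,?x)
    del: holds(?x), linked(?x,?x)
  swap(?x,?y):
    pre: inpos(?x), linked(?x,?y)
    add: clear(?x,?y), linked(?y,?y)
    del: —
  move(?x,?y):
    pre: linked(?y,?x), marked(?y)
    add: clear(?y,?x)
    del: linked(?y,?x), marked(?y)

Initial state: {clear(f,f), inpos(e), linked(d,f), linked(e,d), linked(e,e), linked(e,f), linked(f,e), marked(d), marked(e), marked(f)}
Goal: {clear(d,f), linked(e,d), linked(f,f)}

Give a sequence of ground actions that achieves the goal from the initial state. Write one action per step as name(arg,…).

1. swap(e,f)  →  {clear(e,f), clear(f,f), inpos(e), linked(d,f), linked(e,d), linked(e,e), linked(e,f), linked(f,e), linked(f,f), marked(d), marked(e), marked(f)}
2. move(f,d)  →  {clear(d,f), clear(e,f), clear(f,f), inpos(e), linked(e,d), linked(e,e), linked(e,f), linked(f,e), linked(f,f), marked(e), marked(f)}

swap(e,f); move(f,d)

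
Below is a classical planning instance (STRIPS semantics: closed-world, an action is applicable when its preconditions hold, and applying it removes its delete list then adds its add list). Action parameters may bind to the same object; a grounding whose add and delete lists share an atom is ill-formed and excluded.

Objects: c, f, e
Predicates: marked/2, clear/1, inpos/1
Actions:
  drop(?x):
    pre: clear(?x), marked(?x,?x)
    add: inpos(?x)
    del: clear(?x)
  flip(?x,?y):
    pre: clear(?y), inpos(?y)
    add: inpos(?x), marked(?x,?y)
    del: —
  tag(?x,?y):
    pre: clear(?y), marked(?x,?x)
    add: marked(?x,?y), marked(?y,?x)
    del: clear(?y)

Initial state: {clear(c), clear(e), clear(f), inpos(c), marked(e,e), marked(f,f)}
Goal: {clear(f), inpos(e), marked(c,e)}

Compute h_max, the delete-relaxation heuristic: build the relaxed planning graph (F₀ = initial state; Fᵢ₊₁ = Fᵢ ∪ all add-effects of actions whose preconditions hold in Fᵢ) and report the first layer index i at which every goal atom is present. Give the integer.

1

F0 = init (6 atoms)
F1 = F0 ∪ {inpos(e), inpos(f), marked(c,c), marked(c,e), marked(c,f), marked(e,c), marked(e,f), marked(f,c), marked(f,e)}  (15 atoms)
goal ⊆ F1  ⇒  h_max = 1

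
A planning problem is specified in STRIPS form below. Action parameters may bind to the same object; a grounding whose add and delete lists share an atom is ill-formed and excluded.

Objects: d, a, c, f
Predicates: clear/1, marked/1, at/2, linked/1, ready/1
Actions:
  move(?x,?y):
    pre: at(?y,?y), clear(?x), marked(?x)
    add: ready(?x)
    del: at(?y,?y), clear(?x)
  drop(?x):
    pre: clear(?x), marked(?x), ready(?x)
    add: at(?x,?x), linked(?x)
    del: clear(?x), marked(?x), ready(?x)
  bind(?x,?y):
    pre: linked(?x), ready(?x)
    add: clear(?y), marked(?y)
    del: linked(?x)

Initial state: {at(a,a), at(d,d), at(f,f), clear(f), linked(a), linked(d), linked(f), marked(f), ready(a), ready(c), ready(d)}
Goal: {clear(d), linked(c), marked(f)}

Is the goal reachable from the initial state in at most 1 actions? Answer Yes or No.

1. bind(d,d)  →  {at(a,a), at(d,d), at(f,f), clear(d), clear(f), linked(a), linked(f), marked(d), marked(f), ready(a), ready(c), ready(d)}
2. bind(a,c)  →  {at(a,a), at(d,d), at(f,f), clear(c), clear(d), clear(f), linked(f), marked(c), marked(d), marked(f), ready(a), ready(c), ready(d)}
3. drop(c)  →  {at(a,a), at(c,c), at(d,d), at(f,f), clear(d), clear(f), linked(c), linked(f), marked(d), marked(f), ready(a), ready(d)}
optimal plan length = 3; 3 > 1

No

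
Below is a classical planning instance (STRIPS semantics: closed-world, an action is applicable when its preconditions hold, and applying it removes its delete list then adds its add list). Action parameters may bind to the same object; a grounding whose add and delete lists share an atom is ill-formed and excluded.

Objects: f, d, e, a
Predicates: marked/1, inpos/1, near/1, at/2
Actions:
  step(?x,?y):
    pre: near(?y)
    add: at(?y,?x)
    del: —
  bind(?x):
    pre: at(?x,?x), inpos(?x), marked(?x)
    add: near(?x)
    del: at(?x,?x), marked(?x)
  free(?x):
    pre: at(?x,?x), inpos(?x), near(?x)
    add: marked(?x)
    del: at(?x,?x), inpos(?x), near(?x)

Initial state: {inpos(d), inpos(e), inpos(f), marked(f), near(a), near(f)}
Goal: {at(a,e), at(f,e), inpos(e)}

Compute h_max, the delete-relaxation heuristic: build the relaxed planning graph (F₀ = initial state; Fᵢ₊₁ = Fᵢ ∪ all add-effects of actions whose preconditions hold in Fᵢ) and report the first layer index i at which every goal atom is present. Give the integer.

1

F0 = init (6 atoms)
F1 = F0 ∪ {at(a,a), at(a,d), at(a,e), at(a,f), at(f,a), at(f,d), at(f,e), at(f,f)}  (14 atoms)
goal ⊆ F1  ⇒  h_max = 1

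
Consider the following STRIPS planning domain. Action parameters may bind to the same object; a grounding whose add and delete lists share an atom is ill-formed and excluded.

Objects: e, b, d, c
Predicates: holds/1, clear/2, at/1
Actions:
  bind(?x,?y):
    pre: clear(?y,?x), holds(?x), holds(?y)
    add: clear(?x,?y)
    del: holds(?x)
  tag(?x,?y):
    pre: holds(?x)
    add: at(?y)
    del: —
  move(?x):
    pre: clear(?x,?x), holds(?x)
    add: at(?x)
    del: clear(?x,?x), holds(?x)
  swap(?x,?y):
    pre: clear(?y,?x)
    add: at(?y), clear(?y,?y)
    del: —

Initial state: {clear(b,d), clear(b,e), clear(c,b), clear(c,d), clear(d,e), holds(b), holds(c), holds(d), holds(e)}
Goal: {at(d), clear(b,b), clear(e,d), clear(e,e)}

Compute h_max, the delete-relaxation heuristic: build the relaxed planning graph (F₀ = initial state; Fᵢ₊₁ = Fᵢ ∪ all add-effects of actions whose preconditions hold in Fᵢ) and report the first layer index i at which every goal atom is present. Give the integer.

2

F0 = init (9 atoms)
F1 = F0 ∪ {at(b), at(c), at(d), at(e), clear(b,b), clear(b,c), clear(c,c), clear(d,b), clear(d,c), clear(d,d), clear(e,b), clear(e,d)}  (21 atoms)
F2 = F1 ∪ {clear(e,e)}  (22 atoms)
goal ⊆ F2  ⇒  h_max = 2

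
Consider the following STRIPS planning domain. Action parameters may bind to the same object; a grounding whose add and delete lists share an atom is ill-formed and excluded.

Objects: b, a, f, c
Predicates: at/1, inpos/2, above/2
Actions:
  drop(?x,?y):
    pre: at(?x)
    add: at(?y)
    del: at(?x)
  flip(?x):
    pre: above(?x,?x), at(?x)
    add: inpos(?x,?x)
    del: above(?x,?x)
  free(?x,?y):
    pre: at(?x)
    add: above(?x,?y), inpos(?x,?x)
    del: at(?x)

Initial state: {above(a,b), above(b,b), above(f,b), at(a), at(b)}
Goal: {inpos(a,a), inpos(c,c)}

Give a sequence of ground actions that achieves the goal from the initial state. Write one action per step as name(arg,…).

1. drop(b,c)  →  {above(a,b), above(b,b), above(f,b), at(a), at(c)}
2. free(a,b)  →  {above(a,b), above(b,b), above(f,b), at(c), inpos(a,a)}
3. free(c,b)  →  {above(a,b), above(b,b), above(c,b), above(f,b), inpos(a,a), inpos(c,c)}

drop(b,c); free(a,b); free(c,b)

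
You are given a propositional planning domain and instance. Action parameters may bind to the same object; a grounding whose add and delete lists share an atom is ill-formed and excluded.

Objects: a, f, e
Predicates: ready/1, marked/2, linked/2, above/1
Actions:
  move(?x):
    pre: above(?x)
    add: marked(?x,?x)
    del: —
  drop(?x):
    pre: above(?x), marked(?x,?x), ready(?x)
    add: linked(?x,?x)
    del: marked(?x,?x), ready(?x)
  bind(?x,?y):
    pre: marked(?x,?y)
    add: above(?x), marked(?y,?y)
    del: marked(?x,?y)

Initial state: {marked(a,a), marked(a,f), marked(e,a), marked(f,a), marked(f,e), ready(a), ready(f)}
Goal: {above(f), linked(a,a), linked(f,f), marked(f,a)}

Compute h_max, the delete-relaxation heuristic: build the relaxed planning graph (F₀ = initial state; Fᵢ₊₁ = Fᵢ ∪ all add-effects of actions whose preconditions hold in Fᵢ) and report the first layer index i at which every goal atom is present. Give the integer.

2

F0 = init (7 atoms)
F1 = F0 ∪ {above(a), above(e), above(f), marked(e,e), marked(f,f)}  (12 atoms)
F2 = F1 ∪ {linked(a,a), linked(f,f)}  (14 atoms)
goal ⊆ F2  ⇒  h_max = 2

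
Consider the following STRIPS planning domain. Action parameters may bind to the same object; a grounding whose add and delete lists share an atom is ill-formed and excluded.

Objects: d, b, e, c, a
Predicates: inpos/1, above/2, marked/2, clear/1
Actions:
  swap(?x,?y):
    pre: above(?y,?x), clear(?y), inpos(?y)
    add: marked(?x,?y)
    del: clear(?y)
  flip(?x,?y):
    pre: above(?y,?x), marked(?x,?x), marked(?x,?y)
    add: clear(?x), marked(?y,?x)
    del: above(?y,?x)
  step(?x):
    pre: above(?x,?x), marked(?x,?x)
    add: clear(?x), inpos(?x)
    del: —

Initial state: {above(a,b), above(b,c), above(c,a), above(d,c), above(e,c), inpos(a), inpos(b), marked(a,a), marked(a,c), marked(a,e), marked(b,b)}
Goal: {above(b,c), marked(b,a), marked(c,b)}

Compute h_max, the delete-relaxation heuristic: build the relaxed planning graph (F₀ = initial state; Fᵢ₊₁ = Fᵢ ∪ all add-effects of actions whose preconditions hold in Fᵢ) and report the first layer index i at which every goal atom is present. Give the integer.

F0 = init (11 atoms)
F1 = F0 ∪ {clear(a), marked(c,a)}  (13 atoms)
F2 = F1 ∪ {marked(b,a)}  (14 atoms)
F3 = F2 ∪ {clear(b), marked(a,b)}  (16 atoms)
F4 = F3 ∪ {marked(c,b)}  (17 atoms)
goal ⊆ F4  ⇒  h_max = 4

4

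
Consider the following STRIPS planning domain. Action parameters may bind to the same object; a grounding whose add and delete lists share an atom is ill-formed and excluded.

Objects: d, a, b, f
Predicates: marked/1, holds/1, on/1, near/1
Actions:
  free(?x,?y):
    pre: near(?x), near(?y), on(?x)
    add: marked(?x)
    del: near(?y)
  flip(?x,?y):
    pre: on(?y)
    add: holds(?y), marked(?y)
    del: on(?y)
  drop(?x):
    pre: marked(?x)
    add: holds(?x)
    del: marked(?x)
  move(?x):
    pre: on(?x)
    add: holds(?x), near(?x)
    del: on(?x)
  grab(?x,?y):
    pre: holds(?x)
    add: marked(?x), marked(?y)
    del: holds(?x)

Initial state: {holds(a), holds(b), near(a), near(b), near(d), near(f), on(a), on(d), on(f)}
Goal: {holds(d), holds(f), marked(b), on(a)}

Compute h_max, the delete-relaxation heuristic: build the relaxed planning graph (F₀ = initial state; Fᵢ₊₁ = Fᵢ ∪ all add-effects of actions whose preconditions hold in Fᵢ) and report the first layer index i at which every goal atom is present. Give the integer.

1

F0 = init (9 atoms)
F1 = F0 ∪ {holds(d), holds(f), marked(a), marked(b), marked(d), marked(f)}  (15 atoms)
goal ⊆ F1  ⇒  h_max = 1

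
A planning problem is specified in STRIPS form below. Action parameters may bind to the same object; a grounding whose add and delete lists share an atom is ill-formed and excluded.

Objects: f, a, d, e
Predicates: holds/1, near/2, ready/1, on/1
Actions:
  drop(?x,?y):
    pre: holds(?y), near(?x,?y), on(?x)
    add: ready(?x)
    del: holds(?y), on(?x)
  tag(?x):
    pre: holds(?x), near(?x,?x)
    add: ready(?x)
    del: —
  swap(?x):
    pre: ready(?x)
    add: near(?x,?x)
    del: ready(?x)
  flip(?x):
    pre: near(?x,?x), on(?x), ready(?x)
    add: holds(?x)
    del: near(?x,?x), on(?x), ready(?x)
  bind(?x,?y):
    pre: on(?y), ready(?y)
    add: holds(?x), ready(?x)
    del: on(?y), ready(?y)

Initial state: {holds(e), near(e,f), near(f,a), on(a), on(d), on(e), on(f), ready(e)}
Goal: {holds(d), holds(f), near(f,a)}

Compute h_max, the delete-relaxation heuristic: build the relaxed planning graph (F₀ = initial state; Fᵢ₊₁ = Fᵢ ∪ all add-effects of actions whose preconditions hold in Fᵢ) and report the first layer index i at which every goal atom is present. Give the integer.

1

F0 = init (8 atoms)
F1 = F0 ∪ {holds(a), holds(d), holds(f), near(e,e), ready(a), ready(d), ready(f)}  (15 atoms)
goal ⊆ F1  ⇒  h_max = 1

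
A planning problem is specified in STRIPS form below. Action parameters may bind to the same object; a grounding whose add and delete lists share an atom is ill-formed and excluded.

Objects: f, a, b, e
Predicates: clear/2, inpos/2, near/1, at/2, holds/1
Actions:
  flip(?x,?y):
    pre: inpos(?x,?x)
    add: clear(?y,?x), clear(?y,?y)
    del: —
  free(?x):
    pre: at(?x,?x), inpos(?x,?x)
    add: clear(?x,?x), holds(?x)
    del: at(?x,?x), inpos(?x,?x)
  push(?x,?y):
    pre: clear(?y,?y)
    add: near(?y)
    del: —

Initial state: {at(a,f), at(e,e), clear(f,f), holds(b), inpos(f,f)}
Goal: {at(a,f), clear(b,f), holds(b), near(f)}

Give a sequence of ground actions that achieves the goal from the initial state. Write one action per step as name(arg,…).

1. flip(f,b)  →  {at(a,f), at(e,e), clear(b,b), clear(b,f), clear(f,f), holds(b), inpos(f,f)}
2. push(f,f)  →  {at(a,f), at(e,e), clear(b,b), clear(b,f), clear(f,f), holds(b), inpos(f,f), near(f)}

flip(f,b); push(f,f)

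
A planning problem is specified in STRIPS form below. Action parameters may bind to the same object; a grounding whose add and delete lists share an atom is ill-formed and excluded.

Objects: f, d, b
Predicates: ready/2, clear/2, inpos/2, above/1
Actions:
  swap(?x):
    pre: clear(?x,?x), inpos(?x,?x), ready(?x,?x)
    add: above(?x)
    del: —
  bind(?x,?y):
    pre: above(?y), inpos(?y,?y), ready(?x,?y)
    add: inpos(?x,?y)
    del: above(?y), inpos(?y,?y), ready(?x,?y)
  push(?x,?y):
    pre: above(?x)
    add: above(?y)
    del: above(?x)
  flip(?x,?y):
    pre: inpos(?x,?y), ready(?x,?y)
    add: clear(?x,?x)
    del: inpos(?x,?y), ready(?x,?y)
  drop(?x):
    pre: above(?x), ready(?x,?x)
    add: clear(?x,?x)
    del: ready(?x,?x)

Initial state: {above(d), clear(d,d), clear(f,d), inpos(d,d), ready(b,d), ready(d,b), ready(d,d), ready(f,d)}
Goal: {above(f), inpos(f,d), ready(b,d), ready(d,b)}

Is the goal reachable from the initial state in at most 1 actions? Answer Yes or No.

No

1. push(d,f)  →  {above(f), clear(d,d), clear(f,d), inpos(d,d), ready(b,d), ready(d,b), ready(d,d), ready(f,d)}
2. swap(d)  →  {above(d), above(f), clear(d,d), clear(f,d), inpos(d,d), ready(b,d), ready(d,b), ready(d,d), ready(f,d)}
3. bind(f,d)  →  {above(f), clear(d,d), clear(f,d), inpos(f,d), ready(b,d), ready(d,b), ready(d,d)}
optimal plan length = 3; 3 > 1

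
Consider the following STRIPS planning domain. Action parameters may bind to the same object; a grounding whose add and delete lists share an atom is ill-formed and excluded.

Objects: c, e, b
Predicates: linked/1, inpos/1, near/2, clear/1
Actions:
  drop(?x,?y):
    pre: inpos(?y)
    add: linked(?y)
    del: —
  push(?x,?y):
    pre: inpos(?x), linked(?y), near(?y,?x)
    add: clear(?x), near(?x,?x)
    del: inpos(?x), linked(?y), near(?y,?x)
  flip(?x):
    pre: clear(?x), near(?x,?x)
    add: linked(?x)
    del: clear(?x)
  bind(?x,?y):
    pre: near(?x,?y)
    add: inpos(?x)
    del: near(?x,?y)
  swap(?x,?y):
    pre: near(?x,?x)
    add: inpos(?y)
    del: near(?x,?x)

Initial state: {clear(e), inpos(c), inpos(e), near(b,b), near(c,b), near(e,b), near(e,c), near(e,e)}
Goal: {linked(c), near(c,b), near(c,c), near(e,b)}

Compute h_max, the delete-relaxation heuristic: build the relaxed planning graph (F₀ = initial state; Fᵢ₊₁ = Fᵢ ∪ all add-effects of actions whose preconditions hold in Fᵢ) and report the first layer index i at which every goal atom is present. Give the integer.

2

F0 = init (8 atoms)
F1 = F0 ∪ {inpos(b), linked(c), linked(e)}  (11 atoms)
F2 = F1 ∪ {clear(b), clear(c), linked(b), near(c,c)}  (15 atoms)
goal ⊆ F2  ⇒  h_max = 2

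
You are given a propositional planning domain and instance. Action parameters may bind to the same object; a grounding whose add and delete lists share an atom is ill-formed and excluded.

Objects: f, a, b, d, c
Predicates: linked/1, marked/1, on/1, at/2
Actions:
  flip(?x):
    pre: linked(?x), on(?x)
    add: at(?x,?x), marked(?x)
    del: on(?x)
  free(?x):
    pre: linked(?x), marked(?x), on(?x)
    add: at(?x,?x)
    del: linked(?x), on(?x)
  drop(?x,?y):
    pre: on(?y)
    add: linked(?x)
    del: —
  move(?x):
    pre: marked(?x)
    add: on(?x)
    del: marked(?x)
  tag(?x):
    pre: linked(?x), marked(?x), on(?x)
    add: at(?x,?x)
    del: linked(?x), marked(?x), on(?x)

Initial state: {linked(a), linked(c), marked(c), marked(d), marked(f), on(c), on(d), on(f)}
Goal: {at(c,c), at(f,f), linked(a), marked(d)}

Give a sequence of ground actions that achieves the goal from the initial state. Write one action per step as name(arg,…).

flip(c); drop(f,f); flip(f)

1. flip(c)  →  {at(c,c), linked(a), linked(c), marked(c), marked(d), marked(f), on(d), on(f)}
2. drop(f,f)  →  {at(c,c), linked(a), linked(c), linked(f), marked(c), marked(d), marked(f), on(d), on(f)}
3. flip(f)  →  {at(c,c), at(f,f), linked(a), linked(c), linked(f), marked(c), marked(d), marked(f), on(d)}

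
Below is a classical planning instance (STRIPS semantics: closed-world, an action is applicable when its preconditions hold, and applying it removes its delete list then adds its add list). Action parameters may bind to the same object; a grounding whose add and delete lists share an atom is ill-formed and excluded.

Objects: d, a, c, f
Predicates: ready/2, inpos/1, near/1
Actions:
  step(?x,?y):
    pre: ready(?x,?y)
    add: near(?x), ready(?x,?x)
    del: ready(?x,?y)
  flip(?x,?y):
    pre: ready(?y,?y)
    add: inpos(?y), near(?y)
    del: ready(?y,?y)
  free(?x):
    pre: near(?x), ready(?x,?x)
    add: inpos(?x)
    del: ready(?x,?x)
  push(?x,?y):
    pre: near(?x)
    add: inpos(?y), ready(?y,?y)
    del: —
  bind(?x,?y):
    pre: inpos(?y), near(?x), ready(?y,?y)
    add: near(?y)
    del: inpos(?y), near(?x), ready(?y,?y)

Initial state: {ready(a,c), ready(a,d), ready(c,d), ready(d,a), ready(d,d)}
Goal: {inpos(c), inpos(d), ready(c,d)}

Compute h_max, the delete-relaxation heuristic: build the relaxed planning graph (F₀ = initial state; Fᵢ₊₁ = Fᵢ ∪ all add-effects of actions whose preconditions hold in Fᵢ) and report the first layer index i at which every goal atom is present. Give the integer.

F0 = init (5 atoms)
F1 = F0 ∪ {inpos(d), near(a), near(c), near(d), ready(a,a), ready(c,c)}  (11 atoms)
F2 = F1 ∪ {inpos(a), inpos(c), inpos(f), ready(f,f)}  (15 atoms)
goal ⊆ F2  ⇒  h_max = 2

2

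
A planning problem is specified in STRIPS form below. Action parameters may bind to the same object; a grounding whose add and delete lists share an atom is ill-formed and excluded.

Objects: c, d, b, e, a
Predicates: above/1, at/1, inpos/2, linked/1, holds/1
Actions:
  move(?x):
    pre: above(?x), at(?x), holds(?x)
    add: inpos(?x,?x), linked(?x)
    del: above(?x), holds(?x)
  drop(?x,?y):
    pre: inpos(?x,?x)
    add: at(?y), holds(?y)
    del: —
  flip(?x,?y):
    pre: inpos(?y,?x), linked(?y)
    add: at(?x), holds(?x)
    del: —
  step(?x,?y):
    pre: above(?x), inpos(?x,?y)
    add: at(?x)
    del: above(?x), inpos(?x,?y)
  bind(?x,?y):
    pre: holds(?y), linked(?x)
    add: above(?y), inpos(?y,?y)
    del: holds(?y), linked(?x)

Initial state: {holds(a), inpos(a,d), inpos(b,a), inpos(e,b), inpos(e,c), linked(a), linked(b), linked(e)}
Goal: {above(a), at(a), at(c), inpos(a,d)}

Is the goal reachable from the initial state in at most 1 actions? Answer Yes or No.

No

1. flip(c,e)  →  {at(c), holds(a), holds(c), inpos(a,d), inpos(b,a), inpos(e,b), inpos(e,c), linked(a), linked(b), linked(e)}
2. flip(a,b)  →  {at(a), at(c), holds(a), holds(c), inpos(a,d), inpos(b,a), inpos(e,b), inpos(e,c), linked(a), linked(b), linked(e)}
3. bind(b,a)  →  {above(a), at(a), at(c), holds(c), inpos(a,a), inpos(a,d), inpos(b,a), inpos(e,b), inpos(e,c), linked(a), linked(e)}
optimal plan length = 3; 3 > 1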